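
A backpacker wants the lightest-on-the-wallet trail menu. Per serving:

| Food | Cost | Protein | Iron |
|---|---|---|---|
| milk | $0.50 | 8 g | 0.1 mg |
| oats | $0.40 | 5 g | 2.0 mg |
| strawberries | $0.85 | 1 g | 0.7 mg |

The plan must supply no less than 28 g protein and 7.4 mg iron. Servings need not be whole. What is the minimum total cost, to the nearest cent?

For a min-cost LP with two ≥-constraints, a basic feasible solution has at most two positive variables.
milk only: max(28/8, 7.4/0.1) = 74 servings → $37.00.
oats only: max(28/5, 7.4/2.0) = 5.6 servings → $2.24.
strawberries only: max(28/1, 7.4/0.7) = 28 servings → $23.80.
milk + oats with both tight: 1.226 servings and 3.639 servings → $2.07.
milk + strawberries with both tight: 2.218 servings and 10.25 servings → $9.83.
oats + strawberries: the both-tight solution has a negative serving — not a feasible corner.
Cheapest feasible corner: $2.07.

$2.07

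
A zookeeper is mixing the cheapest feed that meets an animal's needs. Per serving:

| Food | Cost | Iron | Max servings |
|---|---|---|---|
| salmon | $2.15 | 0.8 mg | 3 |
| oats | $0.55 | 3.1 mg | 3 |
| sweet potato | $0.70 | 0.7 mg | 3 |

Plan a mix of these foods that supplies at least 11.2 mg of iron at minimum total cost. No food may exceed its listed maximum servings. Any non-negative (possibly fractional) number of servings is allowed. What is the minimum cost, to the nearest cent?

Cost per mg of iron: oats $0.1774, sweet potato $1.0000, salmon $2.6875.
Take 3 servings of oats: +9.3 mg iron for $1.65 (total $1.65, still need 1.9 mg).
Take 2.714 servings of sweet potato: +1.9 mg iron for $1.90 (total $3.55, still need 0.0 mg).
Greedy by cheapest-per-mg is optimal for a single linear constraint, so the minimum cost is $3.55.

$3.55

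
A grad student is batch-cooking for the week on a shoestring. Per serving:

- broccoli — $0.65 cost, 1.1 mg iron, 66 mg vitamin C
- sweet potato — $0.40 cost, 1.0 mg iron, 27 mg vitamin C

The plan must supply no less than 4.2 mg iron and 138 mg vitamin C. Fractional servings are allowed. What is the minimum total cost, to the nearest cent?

This is a tiny linear program; its minimum lies at a vertex of the feasible set. List the vertices and price them.
broccoli only: max(4.2/1.1, 138/66) = 3.818 servings → $2.48.
sweet potato only: max(4.2/1.0, 138/27) = 5.111 servings → $2.04.
broccoli + sweet potato with both tight: 0.6777 servings and 3.455 servings → $1.82.
The minimum over all feasible corners is $1.82.

$1.82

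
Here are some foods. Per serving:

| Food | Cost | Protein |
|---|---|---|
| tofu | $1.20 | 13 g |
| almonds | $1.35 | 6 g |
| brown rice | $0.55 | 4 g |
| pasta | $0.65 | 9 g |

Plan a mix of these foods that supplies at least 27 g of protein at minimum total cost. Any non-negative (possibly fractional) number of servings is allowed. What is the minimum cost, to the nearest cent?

Cost per g of protein: pasta $0.0722, tofu $0.0923, brown rice $0.1375, almonds $0.2250.
With no serving limits, use only pasta: 27 g / 9 g = 3 servings × $0.65 = $1.95.

$1.95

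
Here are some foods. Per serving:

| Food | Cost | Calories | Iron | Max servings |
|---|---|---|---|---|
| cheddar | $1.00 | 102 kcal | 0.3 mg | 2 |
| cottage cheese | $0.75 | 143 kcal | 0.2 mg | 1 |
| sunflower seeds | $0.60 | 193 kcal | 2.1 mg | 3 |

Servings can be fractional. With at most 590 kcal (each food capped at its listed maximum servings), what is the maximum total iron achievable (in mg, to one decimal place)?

Iron per kcal: sunflower seeds 0.01088, cheddar 0.002941, cottage cheese 0.001399.
Take 3 servings of sunflower seeds: uses 579 kcal, +6.3 mg iron (running total 6.3 mg).
Take 0.1078 servings of cheddar: uses 11 kcal, +0.0 mg iron (running total 6.3 mg).
Greedy by best ratio exhausts the calories allowance optimally: 6.3 mg.

6.3 mg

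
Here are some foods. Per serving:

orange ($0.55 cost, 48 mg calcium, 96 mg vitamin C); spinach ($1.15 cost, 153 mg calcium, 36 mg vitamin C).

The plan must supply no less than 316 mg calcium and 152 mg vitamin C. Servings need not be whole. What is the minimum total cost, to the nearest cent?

$2.55

At the optimum either one food covers both requirements or two foods hit both targets exactly; no other combination can be cheaper.
orange only: max(316/48, 152/96) = 6.583 servings → $3.62.
spinach only: max(316/153, 152/36) = 4.222 servings → $4.86.
orange + spinach with both tight: 0.9167 servings and 1.778 servings → $2.55.
So the least-cost plan costs $2.55.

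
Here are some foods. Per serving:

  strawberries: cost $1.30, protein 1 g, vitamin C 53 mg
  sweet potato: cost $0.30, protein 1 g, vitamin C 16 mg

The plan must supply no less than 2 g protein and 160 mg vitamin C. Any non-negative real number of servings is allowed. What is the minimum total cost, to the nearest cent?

With two linear requirements the optimum uses one or two foods; enumerate the corners.
strawberries only: max(2/1, 160/53) = 3.019 servings → $3.92.
sweet potato only: max(2/1, 160/16) = 10 servings → $3.00.
strawberries + sweet potato: intersection lies outside the first quadrant.
So the least-cost plan costs $3.00.

$3.00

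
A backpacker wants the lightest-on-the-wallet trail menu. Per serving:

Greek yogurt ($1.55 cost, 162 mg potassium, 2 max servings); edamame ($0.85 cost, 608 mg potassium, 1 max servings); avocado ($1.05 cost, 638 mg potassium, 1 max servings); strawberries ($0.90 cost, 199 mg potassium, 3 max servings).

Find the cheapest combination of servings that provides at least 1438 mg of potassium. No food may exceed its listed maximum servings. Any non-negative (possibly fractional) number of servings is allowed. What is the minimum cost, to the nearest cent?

Cost per mg of potassium: edamame $0.0014, avocado $0.0016, strawberries $0.0045, Greek yogurt $0.0096.
Take 1 serving of edamame: +608.0 mg potassium for $0.85 (total $0.85, still need 830.0 mg).
Take 1 serving of avocado: +638.0 mg potassium for $1.05 (total $1.90, still need 192.0 mg).
Take 0.9648 servings of strawberries: +192.0 mg potassium for $0.87 (total $2.77, still need 0.0 mg).
Filling from the cheapest source first is optimal under one linear minimum: $2.77.

$2.77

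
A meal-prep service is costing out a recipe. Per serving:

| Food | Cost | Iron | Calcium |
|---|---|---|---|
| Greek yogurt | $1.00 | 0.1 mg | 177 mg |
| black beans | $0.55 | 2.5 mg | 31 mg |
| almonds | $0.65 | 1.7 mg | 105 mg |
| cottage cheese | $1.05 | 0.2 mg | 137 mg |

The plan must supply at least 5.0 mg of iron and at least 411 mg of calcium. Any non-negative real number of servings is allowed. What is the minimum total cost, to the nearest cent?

Minimising a linear cost over {iron ≥ 5.0, calcium ≥ 411, servings ≥ 0} — the optimum is at a vertex, using one or two foods.
Greek yogurt only: max(5.0/0.1, 411/177) = 50 servings → $50.00.
black beans only: max(5.0/2.5, 411/31) = 13.26 servings → $7.29.
almonds only: max(5.0/1.7, 411/105) = 3.914 servings → $2.54.
cottage cheese only: max(5.0/0.2, 411/137) = 25 servings → $26.25.
Greek yogurt + black beans with both tight: 1.986 servings and 1.921 servings → $3.04.
Greek yogurt + almonds with both tight: 0.5981 servings and 2.906 servings → $2.49.
Greek yogurt + cottage cheese: the both-tight solution has a negative serving — not a feasible corner.
black beans + almonds with both targets exact would need a negative amount; discard.
black beans + cottage cheese with both tight: 1.792 servings and 2.594 servings → $3.71.
almonds + cottage cheese with both tight: 2.845 servings and 0.8197 servings → $2.71.
The minimum over all feasible corners is $2.49.

$2.49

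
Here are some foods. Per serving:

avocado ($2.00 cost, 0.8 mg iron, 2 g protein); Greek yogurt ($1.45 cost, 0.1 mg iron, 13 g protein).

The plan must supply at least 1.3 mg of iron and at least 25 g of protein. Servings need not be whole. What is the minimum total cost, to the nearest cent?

$5.30

For a min-cost LP with two ≥-constraints, a basic feasible solution has at most two positive variables.
avocado only: max(1.3/0.8, 25/2) = 12.5 servings → $25.00.
Greek yogurt only: max(1.3/0.1, 25/13) = 13 servings → $18.85.
avocado + Greek yogurt with both tight: 1.412 servings and 1.706 servings → $5.30.
The minimum over all feasible corners is $5.30.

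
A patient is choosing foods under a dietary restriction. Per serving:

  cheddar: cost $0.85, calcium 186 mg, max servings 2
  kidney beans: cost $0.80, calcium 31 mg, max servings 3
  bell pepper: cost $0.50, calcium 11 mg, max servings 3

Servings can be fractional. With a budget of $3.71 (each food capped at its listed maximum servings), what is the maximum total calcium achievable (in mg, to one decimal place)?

Calcium per dollar: cheddar 218.8, kidney beans 38.75, bell pepper 22.
Take 2 servings of cheddar: spends $1.70, +372.0 mg calcium (running total 372.0 mg).
Take 2.513 servings of kidney beans: spends $2.01, +77.9 mg calcium (running total 449.9 mg).
Greedy by best ratio exhausts the cost allowance optimally: 449.9 mg.

449.9 mg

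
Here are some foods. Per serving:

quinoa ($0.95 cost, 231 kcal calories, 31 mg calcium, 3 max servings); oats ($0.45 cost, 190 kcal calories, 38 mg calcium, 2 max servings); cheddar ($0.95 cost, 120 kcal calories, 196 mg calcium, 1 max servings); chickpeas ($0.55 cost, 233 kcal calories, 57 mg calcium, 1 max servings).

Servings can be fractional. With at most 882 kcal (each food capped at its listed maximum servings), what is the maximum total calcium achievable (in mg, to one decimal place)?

349.0 mg

Calcium per kcal: cheddar 1.633, chickpeas 0.2446, oats 0.2, quinoa 0.1342.
Take 1 serving of cheddar: uses 120 kcal, +196.0 mg calcium (running total 196.0 mg).
Take 1 serving of chickpeas: uses 233 kcal, +57.0 mg calcium (running total 253.0 mg).
Take 2 servings of oats: uses 380 kcal, +76.0 mg calcium (running total 329.0 mg).
Take 0.645 servings of quinoa: uses 149 kcal, +20.0 mg calcium (running total 349.0 mg).
Filling greedily by calcium-per-kcal is optimal for one linear limit, giving 349.0 mg.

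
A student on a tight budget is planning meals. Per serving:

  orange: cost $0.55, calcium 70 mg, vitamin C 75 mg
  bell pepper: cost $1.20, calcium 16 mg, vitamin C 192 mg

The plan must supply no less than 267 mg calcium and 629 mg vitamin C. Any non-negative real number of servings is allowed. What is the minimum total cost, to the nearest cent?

A basic optimal solution has at most two foods positive. Try each food alone and each pair with both targets met exactly.
orange only: max(267/70, 629/75) = 8.387 servings → $4.61.
bell pepper only: max(267/16, 629/192) = 16.69 servings → $20.02.
orange + bell pepper with both tight: 3.366 servings and 1.961 servings → $4.20.
The minimum over all feasible corners is $4.20.

$4.20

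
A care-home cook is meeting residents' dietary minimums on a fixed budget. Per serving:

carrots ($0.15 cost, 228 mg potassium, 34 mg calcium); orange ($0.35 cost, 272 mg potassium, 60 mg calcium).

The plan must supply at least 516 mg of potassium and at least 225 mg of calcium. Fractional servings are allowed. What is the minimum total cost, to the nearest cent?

carrots only: max(516/228, 225/34) = 6.618 servings → $0.99.
orange only: max(516/272, 225/60) = 3.75 servings → $1.31.
carrots + orange: the both-tight solution has a negative serving — not a feasible corner.
So the least-cost plan costs $0.99.

$0.99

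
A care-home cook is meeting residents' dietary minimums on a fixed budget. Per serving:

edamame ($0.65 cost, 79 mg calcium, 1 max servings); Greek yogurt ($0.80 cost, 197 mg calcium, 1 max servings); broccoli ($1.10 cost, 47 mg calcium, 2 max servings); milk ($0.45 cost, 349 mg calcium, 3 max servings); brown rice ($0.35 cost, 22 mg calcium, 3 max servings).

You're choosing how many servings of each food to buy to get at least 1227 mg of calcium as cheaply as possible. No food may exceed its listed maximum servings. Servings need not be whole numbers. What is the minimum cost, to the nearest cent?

$2.08

Cost per mg of calcium: milk $0.0013, Greek yogurt $0.0041, edamame $0.0082, brown rice $0.0159, broccoli $0.0234.
Take 3 servings of milk: +1047.0 mg calcium for $1.35 (total $1.35, still need 180.0 mg).
Take 0.9137 servings of Greek yogurt: +180.0 mg calcium for $0.73 (total $2.08, still need 0.0 mg).
Greedy by cheapest-per-mg is optimal for a single linear constraint, so the minimum cost is $2.08.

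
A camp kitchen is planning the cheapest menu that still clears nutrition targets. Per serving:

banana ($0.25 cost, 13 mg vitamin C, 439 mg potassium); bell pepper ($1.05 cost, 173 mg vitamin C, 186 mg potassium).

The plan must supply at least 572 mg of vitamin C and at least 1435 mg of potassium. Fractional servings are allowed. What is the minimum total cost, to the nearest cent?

With two linear requirements the optimum uses one or two foods; enumerate the corners.
banana only: max(572/13, 1435/439) = 44 servings → $11.00.
bell pepper only: max(572/173, 1435/186) = 7.715 servings → $8.10.
banana + bell pepper with both tight: 1.929 servings and 3.161 servings → $3.80.
Cheapest feasible corner: $3.80.

$3.80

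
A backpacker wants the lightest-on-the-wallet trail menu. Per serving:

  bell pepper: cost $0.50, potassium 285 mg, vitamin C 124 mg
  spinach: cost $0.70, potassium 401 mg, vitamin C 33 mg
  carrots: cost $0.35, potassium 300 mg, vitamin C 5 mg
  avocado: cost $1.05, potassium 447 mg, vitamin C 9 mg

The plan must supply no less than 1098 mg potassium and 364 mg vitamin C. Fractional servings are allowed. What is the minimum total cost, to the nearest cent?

$1.77

Minimising a linear cost over {potassium ≥ 1098, vitamin C ≥ 364, servings ≥ 0} — the optimum is at a vertex, using one or two foods.
bell pepper only: max(1098/285, 364/124) = 3.853 servings → $1.93.
spinach only: max(1098/401, 364/33) = 11.03 servings → $7.72.
carrots only: max(1098/300, 364/5) = 72.8 servings → $25.48.
avocado only: max(1098/447, 364/9) = 40.44 servings → $42.47.
bell pepper + spinach with both tight: 2.722 servings and 0.8039 servings → $1.92.
bell pepper + carrots with both tight: 2.899 servings and 0.906 servings → $1.77.
bell pepper + avocado with both tight: 2.891 servings and 0.6131 servings → $2.09.
spinach + carrots: intersection lies outside the first quadrant.
spinach + avocado: the both-tight solution has a negative serving — not a feasible corner.
carrots + avocado: intersection lies outside the first quadrant.
Cheapest feasible corner: $1.77.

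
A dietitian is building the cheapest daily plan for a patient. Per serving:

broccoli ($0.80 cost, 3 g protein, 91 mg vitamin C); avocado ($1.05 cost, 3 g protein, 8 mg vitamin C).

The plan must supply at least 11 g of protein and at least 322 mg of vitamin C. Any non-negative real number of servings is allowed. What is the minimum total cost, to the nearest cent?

At the optimum either one food covers both requirements or two foods hit both targets exactly; no other combination can be cheaper.
broccoli only: max(11/3, 322/91) = 3.667 servings → $2.93.
avocado only: max(11/3, 322/8) = 40.25 servings → $42.26.
broccoli + avocado with both tight: 3.526 servings and 0.1406 servings → $2.97.
So the least-cost plan costs $2.93.

$2.93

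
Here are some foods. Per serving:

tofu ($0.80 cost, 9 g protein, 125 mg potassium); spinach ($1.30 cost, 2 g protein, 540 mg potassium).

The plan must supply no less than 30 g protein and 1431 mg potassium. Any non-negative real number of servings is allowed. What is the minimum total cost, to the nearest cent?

Minimising a linear cost over {protein ≥ 30, potassium ≥ 1431, servings ≥ 0} — the optimum is at a vertex, using one or two foods.
tofu only: max(30/9, 1431/125) = 11.45 servings → $9.16.
spinach only: max(30/2, 1431/540) = 15 servings → $19.50.
tofu + spinach with both tight: 2.893 servings and 1.98 servings → $4.89.
Cheapest feasible corner: $4.89.

$4.89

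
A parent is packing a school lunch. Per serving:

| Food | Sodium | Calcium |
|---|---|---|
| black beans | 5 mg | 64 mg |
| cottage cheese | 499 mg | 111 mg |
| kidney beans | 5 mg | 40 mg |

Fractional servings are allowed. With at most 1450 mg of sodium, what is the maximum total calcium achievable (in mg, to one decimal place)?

18560.0 mg

Calcium per mg sodium: black beans 12.8, kidney beans 8, cottage cheese 0.2224.
With no serving limits, spend the whole sodium allowance on black beans: 1450 mg / 5 mg × 64 mg = 18560.0 mg.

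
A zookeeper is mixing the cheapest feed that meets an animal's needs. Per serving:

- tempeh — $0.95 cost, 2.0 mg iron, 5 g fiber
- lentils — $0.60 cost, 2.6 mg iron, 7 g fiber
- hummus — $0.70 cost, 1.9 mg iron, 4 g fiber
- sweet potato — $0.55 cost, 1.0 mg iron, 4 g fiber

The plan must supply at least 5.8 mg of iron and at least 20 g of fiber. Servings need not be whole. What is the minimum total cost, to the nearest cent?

This is a tiny linear program; its minimum lies at a vertex of the feasible set. List the vertices and price them.
tempeh only: max(5.8/2.0, 20/5) = 4 servings → $3.80.
lentils only: max(5.8/2.6, 20/7) = 2.857 servings → $1.71.
hummus only: max(5.8/1.9, 20/4) = 5 servings → $3.50.
sweet potato only: max(5.8/1.0, 20/4) = 5.8 servings → $3.19.
tempeh + lentils: intersection lies outside the first quadrant.
tempeh + hummus with both targets exact would need a negative amount; discard.
tempeh + sweet potato with both tight: 1.067 servings and 3.667 servings → $3.03.
lentils + hummus: the both-tight solution has a negative serving — not a feasible corner.
lentils + sweet potato with both tight: 0.9412 servings and 3.353 servings → $2.41.
hummus + sweet potato with both tight: 0.8889 servings and 4.111 servings → $2.88.
So the least-cost plan costs $1.71.

$1.71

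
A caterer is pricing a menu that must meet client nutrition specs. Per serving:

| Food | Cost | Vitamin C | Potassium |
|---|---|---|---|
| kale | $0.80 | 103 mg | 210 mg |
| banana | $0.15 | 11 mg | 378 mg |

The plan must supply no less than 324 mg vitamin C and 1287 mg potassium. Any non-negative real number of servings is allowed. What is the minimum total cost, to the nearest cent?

Check every corner: each single food scaled to meet both minima, and each pair solved so both constraints bind.
kale only: max(324/103, 1287/210) = 6.129 servings → $4.90.
banana only: max(324/11, 1287/378) = 29.45 servings → $4.42.
kale + banana with both tight: 2.957 servings and 1.762 servings → $2.63.
So the least-cost plan costs $2.63.

$2.63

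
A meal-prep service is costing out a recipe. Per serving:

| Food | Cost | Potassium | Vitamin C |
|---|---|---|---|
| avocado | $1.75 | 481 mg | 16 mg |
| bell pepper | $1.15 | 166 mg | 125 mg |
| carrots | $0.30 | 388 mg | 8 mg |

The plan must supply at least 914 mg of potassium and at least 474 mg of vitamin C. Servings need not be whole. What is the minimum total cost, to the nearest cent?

$4.53

The cheapest plan sits at a corner of the feasible region — with two constraints it uses at most two foods.
avocado only: max(914/481, 474/16) = 29.62 servings → $51.84.
bell pepper only: max(914/166, 474/125) = 5.506 servings → $6.33.
carrots only: max(914/388, 474/8) = 59.25 servings → $17.77.
avocado + bell pepper with both tight: 0.6189 servings and 3.713 servings → $5.35.
avocado + carrots: intersection lies outside the first quadrant.
bell pepper + carrots with both tight: 3.744 servings and 0.754 servings → $4.53.
The minimum over all feasible corners is $4.53.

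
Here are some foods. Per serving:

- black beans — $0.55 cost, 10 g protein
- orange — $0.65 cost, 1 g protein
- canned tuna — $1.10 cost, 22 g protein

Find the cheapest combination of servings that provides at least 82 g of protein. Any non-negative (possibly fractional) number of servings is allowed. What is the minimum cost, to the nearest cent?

$4.10

Cost per g of protein: canned tuna $0.0500, black beans $0.0550, orange $0.6500.
With no serving limits, use only canned tuna: 82 g / 22 g = 3.727 servings × $1.10 = $4.10.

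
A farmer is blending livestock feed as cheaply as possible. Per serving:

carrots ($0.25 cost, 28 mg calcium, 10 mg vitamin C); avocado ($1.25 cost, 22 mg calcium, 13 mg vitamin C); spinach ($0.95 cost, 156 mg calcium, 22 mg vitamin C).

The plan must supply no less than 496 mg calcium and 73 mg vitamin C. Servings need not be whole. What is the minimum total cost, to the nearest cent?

Compare the cost at each extreme point of the feasible region.
carrots only: max(496/28, 73/10) = 17.71 servings → $4.43.
avocado only: max(496/22, 73/13) = 22.55 servings → $28.18.
spinach only: max(496/156, 73/22) = 3.318 servings → $3.15.
carrots + avocado: intersection lies outside the first quadrant.
carrots + spinach with both tight: 0.5042 servings and 3.089 servings → $3.06.
avocado + spinach with both tight: 0.3083 servings and 3.136 servings → $3.36.
Cheapest feasible corner: $3.06.

$3.06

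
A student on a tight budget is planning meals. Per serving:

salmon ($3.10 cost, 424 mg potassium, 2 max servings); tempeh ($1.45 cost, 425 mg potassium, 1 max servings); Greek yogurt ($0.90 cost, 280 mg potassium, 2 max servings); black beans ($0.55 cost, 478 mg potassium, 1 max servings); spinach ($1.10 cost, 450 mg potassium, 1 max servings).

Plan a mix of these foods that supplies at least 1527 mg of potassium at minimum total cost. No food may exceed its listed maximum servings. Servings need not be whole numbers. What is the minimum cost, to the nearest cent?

Cost per mg of potassium: black beans $0.0012, spinach $0.0024, Greek yogurt $0.0032, tempeh $0.0034, salmon $0.0073.
Take 1 serving of black beans: +478.0 mg potassium for $0.55 (total $0.55, still need 1049.0 mg).
Take 1 serving of spinach: +450.0 mg potassium for $1.10 (total $1.65, still need 599.0 mg).
Take 2 servings of Greek yogurt: +560.0 mg potassium for $1.80 (total $3.45, still need 39.0 mg).
Take 0.09176 servings of tempeh: +39.0 mg potassium for $0.13 (total $3.58, still need 0.0 mg).
Greedy by cheapest-per-mg is optimal for a single linear constraint, so the minimum cost is $3.58.

$3.58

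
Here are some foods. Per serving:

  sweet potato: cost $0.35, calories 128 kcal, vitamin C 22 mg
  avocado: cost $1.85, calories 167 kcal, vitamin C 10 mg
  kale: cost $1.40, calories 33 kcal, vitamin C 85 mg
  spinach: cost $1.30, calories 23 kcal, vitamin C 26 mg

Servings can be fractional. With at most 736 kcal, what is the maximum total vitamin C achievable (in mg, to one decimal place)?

Vitamin C per kcal: kale 2.576, spinach 1.13, sweet potato 0.1719, avocado 0.05988.
With no serving limits, spend the whole calories allowance on kale: 736 kcal / 33 kcal × 85 mg = 1895.8 mg.

1895.8 mg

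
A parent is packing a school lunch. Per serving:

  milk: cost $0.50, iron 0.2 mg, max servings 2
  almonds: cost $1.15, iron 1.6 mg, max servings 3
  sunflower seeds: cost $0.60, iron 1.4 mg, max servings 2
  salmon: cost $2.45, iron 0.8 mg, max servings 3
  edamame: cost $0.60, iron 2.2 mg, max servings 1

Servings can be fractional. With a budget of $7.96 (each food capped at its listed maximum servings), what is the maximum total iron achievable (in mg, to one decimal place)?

10.8 mg

Iron per dollar: edamame 3.667, sunflower seeds 2.333, almonds 1.391, milk 0.4, salmon 0.3265.
Take 1 serving of edamame: spends $0.60, +2.2 mg iron (running total 2.2 mg).
Take 2 servings of sunflower seeds: spends $1.20, +2.8 mg iron (running total 5.0 mg).
Take 3 servings of almonds: spends $3.45, +4.8 mg iron (running total 9.8 mg).
Take 2 servings of milk: spends $1.00, +0.4 mg iron (running total 10.2 mg).
Take 0.698 servings of salmon: spends $1.71, +0.6 mg iron (running total 10.8 mg).
Filling greedily by iron-per-dollar is optimal for one linear limit, giving 10.8 mg.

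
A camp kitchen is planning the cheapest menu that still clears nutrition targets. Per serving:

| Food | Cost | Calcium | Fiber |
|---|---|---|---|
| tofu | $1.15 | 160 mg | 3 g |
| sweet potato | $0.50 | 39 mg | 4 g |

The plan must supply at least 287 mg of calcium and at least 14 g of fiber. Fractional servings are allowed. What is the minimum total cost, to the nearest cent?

Compare the cost at each extreme point of the feasible region.
tofu only: max(287/160, 14/3) = 4.667 servings → $5.37.
sweet potato only: max(287/39, 14/4) = 7.359 servings → $3.68.
tofu + sweet potato with both tight: 1.151 servings and 2.637 servings → $2.64.
So the least-cost plan costs $2.64.

$2.64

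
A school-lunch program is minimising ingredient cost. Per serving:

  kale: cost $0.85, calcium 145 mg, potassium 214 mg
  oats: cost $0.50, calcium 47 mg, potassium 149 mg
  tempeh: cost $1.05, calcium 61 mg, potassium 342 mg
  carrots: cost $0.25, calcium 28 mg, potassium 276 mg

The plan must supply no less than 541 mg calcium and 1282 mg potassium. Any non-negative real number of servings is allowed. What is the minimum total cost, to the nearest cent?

The cheapest plan sits at a corner of the feasible region — with two constraints it uses at most two foods.
kale only: max(541/145, 1282/214) = 5.991 servings → $5.09.
oats only: max(541/47, 1282/149) = 11.51 servings → $5.76.
tempeh only: max(541/61, 1282/342) = 8.869 servings → $9.31.
carrots only: max(541/28, 1282/276) = 19.32 servings → $4.83.
kale + oats with both tight: 1.763 servings and 6.072 servings → $4.53.
kale + tempeh with both tight: 2.924 servings and 1.919 servings → $4.50.
kale + carrots with both tight: 3.333 servings and 2.061 servings → $3.35.
oats + tempeh: the both-tight solution has a negative serving — not a feasible corner.
oats + carrots: intersection lies outside the first quadrant.
tempeh + carrots: intersection lies outside the first quadrant.
Cheapest feasible corner: $3.35.

$3.35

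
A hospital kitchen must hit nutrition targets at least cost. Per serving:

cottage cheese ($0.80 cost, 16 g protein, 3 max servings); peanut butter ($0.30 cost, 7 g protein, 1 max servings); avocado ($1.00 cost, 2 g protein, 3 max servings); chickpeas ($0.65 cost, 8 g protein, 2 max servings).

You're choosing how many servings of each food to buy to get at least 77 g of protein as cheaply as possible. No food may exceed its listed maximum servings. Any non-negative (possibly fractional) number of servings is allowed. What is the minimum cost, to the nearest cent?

Cost per g of protein: peanut butter $0.0429, cottage cheese $0.0500, chickpeas $0.0813, avocado $0.5000.
Take 1 serving of peanut butter: +7.0 g protein for $0.30 (total $0.30, still need 70.0 g).
Take 3 servings of cottage cheese: +48.0 g protein for $2.40 (total $2.70, still need 22.0 g).
Take 2 servings of chickpeas: +16.0 g protein for $1.30 (total $4.00, still need 6.0 g).
Take 3 servings of avocado: +6.0 g protein for $3.00 (total $7.00, still need 0.0 g).
Greedy by cheapest-per-g is optimal for a single linear constraint, so the minimum cost is $7.00.

$7.00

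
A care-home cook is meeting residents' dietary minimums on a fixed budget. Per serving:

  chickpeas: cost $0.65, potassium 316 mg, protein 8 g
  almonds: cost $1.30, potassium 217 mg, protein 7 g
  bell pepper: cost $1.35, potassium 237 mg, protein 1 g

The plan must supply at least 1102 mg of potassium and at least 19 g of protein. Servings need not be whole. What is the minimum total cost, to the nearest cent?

$2.27

Minimising a linear cost over {potassium ≥ 1102, protein ≥ 19, servings ≥ 0} — the optimum is at a vertex, using one or two foods.
chickpeas only: max(1102/316, 19/8) = 3.487 servings → $2.27.
almonds only: max(1102/217, 19/7) = 5.078 servings → $6.60.
bell pepper only: max(1102/237, 19/1) = 19 servings → $25.65.
chickpeas + almonds: intersection lies outside the first quadrant.
chickpeas + bell pepper with both tight: 2.153 servings and 1.78 servings → $3.80.
almonds + bell pepper with both tight: 2.359 servings and 2.49 servings → $6.43.
So the least-cost plan costs $2.27.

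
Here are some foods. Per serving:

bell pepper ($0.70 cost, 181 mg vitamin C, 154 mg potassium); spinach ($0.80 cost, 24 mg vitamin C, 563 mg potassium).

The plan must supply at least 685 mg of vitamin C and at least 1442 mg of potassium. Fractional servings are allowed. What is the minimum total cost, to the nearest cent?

Check every corner: each single food scaled to meet both minima, and each pair solved so both constraints bind.
bell pepper only: max(685/181, 1442/154) = 9.364 servings → $6.55.
spinach only: max(685/24, 1442/563) = 28.54 servings → $22.83.
bell pepper + spinach with both tight: 3.575 servings and 1.584 servings → $3.77.
The minimum over all feasible corners is $3.77.

$3.77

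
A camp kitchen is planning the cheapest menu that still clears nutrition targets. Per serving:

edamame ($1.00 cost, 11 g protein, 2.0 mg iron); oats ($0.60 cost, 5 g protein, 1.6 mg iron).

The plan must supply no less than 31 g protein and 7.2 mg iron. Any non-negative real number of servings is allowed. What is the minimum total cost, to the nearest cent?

$3.15

At the optimum either one food covers both requirements or two foods hit both targets exactly; no other combination can be cheaper.
edamame only: max(31/11, 7.2/2.0) = 3.6 servings → $3.60.
oats only: max(31/5, 7.2/1.6) = 6.2 servings → $3.72.
edamame + oats with both tight: 1.789 servings and 2.263 servings → $3.15.
The minimum over all feasible corners is $3.15.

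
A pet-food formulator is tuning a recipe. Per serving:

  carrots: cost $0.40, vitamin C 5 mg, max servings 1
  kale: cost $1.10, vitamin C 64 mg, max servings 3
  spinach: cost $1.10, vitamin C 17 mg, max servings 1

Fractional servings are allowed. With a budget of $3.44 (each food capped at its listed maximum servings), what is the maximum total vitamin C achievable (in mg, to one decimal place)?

194.2 mg

Vitamin C per dollar: kale 58.18, spinach 15.45, carrots 12.5.
Take 3 servings of kale: spends $3.30, +192.0 mg vitamin C (running total 192.0 mg).
Take 0.1273 servings of spinach: spends $0.14, +2.2 mg vitamin C (running total 194.2 mg).
Greedy by best ratio exhausts the cost allowance optimally: 194.2 mg.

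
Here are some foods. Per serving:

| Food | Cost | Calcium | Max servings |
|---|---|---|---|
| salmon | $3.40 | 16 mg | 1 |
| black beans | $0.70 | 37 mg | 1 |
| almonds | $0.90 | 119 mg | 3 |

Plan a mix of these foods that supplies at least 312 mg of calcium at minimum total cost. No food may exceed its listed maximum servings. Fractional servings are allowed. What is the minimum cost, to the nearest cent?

$2.36

Cost per mg of calcium: almonds $0.0076, black beans $0.0189, salmon $0.2125.
Take 2.622 servings of almonds: +312.0 mg calcium for $2.36 (total $2.36, still need 0.0 mg).
Filling from the cheapest source first is optimal under one linear minimum: $2.36.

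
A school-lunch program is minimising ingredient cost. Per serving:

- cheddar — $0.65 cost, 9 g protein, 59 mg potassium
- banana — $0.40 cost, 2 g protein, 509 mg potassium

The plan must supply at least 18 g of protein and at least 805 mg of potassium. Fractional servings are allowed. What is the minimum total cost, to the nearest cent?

The cheapest plan sits at a corner of the feasible region — with two constraints it uses at most two foods.
cheddar only: max(18/9, 805/59) = 13.64 servings → $8.87.
banana only: max(18/2, 805/509) = 9 servings → $3.60.
cheddar + banana with both tight: 1.692 servings and 1.385 servings → $1.65.
So the least-cost plan costs $1.65.

$1.65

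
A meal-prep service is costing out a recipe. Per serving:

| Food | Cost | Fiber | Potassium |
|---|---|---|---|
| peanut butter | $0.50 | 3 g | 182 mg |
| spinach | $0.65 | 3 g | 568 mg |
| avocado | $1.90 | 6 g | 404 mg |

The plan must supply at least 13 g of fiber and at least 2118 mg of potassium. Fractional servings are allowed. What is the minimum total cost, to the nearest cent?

$2.68

Two binding constraints pin down two serving amounts, so the optimal mix uses at most two foods. The candidates are each food alone (scaled to the tighter of fiber/potassium) and each pair with both constraints tight.
peanut butter only: max(13/3, 2118/182) = 11.64 servings → $5.82.
spinach only: max(13/3, 2118/568) = 4.333 servings → $2.82.
avocado only: max(13/6, 2118/404) = 5.243 servings → $9.96.
peanut butter + spinach with both tight: 0.8895 servings and 3.444 servings → $2.68.
peanut butter + avocado: intersection lies outside the first quadrant.
spinach + avocado with both tight: 3.395 servings and 0.469 servings → $3.10.
Cheapest feasible corner: $2.68.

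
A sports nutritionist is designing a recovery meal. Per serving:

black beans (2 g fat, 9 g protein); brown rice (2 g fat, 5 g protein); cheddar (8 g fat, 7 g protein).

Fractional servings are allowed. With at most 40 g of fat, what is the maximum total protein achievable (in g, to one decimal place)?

Protein per g fat: black beans 4.5, brown rice 2.5, cheddar 0.875.
With no serving limits, spend the whole fat allowance on black beans: 40 g / 2 g × 9 g = 180.0 g.

180.0 g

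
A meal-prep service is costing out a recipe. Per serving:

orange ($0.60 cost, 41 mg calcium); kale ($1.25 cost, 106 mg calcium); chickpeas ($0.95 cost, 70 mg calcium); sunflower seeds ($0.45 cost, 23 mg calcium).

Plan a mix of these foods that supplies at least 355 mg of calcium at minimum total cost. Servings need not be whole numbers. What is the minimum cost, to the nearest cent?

$4.19

Cost per mg of calcium: kale $0.0118, chickpeas $0.0136, orange $0.0146, sunflower seeds $0.0196.
With no serving limits, use only kale: 355 mg / 106 mg = 3.349 servings × $1.25 = $4.19.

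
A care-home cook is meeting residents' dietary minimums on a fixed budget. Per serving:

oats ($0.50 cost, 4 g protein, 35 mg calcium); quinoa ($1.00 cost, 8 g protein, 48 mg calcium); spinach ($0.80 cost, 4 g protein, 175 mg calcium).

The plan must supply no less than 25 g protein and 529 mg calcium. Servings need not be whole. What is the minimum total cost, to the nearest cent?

An LP optimum is at a vertex; with two nutrient constraints at most two foods are used. Check each candidate.
oats only: max(25/4, 529/35) = 15.11 servings → $7.56.
quinoa only: max(25/8, 529/48) = 11.02 servings → $11.02.
spinach only: max(25/4, 529/175) = 6.25 servings → $5.00.
oats + quinoa: intersection lies outside the first quadrant.
oats + spinach with both tight: 4.034 servings and 2.216 servings → $3.79.
quinoa + spinach with both tight: 1.87 servings and 2.51 servings → $3.88.
So the least-cost plan costs $3.79.

$3.79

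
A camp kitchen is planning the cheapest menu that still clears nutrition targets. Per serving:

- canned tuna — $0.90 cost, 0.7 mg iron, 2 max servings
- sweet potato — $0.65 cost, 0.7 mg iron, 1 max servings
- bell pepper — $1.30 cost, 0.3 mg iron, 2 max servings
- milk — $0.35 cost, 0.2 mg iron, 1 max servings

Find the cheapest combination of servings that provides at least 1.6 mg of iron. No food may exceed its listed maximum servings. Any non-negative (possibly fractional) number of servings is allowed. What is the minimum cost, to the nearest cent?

$1.81

Cost per mg of iron: sweet potato $0.9286, canned tuna $1.2857, milk $1.7500, bell pepper $4.3333.
Take 1 serving of sweet potato: +0.7 mg iron for $0.65 (total $0.65, still need 0.9 mg).
Take 1.286 servings of canned tuna: +0.9 mg iron for $1.16 (total $1.81, still need 0.0 mg).
Greedy by cheapest-per-mg is optimal for a single linear constraint, so the minimum cost is $1.81.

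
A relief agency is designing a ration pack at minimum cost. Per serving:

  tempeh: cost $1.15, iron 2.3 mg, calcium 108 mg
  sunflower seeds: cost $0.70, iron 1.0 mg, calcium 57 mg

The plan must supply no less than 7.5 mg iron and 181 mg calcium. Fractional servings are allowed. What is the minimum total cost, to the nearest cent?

An LP optimum is at a vertex; with two nutrient constraints at most two foods are used. Check each candidate.
tempeh only: max(7.5/2.3, 181/108) = 3.261 servings → $3.75.
sunflower seeds only: max(7.5/1.0, 181/57) = 7.5 servings → $5.25.
tempeh + sunflower seeds: the both-tight solution has a negative serving — not a feasible corner.
So the least-cost plan costs $3.75.

$3.75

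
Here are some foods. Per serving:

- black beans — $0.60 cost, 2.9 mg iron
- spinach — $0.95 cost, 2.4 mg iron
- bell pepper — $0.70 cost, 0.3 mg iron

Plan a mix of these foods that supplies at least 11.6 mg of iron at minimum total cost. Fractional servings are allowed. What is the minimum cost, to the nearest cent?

$2.40

Cost per mg of iron: black beans $0.2069, spinach $0.3958, bell pepper $2.3333.
With no serving limits, use only black beans: 11.6 mg / 2.9 mg = 4 servings × $0.60 = $2.40.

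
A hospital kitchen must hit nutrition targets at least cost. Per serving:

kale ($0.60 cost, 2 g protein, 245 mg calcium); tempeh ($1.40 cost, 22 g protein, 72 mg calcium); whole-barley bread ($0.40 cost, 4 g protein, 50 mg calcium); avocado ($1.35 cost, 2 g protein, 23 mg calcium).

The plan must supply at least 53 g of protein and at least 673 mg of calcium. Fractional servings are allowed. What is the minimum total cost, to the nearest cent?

$4.36

The cheapest plan sits at a corner of the feasible region — with two constraints it uses at most two foods.
kale only: max(53/2, 673/245) = 26.5 servings → $15.90.
tempeh only: max(53/22, 673/72) = 9.347 servings → $13.09.
whole-barley bread only: max(53/4, 673/50) = 13.46 servings → $5.38.
avocado only: max(53/2, 673/23) = 29.26 servings → $39.50.
kale + tempeh with both tight: 2.095 servings and 2.219 servings → $4.36.
kale + whole-barley bread with both tight: 0.04773 servings and 13.23 servings → $5.32.
kale + avocado with both tight: 0.286 servings and 26.21 servings → $35.56.
tempeh + whole-barley bread with both targets exact would need a negative amount; discard.
tempeh + avocado: the both-tight solution has a negative serving — not a feasible corner.
whole-barley bread + avocado with both targets exact would need a negative amount; discard.
The minimum over all feasible corners is $4.36.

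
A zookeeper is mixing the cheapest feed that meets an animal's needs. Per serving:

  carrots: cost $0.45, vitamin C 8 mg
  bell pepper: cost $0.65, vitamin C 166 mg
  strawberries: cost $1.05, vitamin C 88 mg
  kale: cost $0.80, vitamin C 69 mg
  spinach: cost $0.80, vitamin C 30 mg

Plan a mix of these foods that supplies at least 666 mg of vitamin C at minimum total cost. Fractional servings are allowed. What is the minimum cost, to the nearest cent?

$2.61

Cost per mg of vitamin C: bell pepper $0.0039, kale $0.0116, strawberries $0.0119, spinach $0.0267, carrots $0.0563.
With no serving limits, use only bell pepper: 666 mg / 166 mg = 4.012 servings × $0.65 = $2.61.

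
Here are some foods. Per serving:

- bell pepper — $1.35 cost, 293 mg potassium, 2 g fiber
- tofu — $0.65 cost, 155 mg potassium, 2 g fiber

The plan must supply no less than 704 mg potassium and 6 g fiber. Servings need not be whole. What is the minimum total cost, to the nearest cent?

$2.95

This is a tiny linear program; its minimum lies at a vertex of the feasible set. List the vertices and price them.
bell pepper only: max(704/293, 6/2) = 3 servings → $4.05.
tofu only: max(704/155, 6/2) = 4.542 servings → $2.95.
bell pepper + tofu with both tight: 1.732 servings and 1.268 servings → $3.16.
So the least-cost plan costs $2.95.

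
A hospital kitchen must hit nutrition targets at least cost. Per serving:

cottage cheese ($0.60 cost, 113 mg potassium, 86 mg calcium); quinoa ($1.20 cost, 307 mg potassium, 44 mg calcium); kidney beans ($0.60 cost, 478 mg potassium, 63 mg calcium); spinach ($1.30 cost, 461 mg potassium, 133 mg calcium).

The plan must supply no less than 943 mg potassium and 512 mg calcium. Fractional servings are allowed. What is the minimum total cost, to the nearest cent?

$3.68

With two linear requirements the optimum uses one or two foods; enumerate the corners.
cottage cheese only: max(943/113, 512/86) = 8.345 servings → $5.01.
quinoa only: max(943/307, 512/44) = 11.64 servings → $13.96.
kidney beans only: max(943/478, 512/63) = 8.127 servings → $4.88.
spinach only: max(943/461, 512/133) = 3.85 servings → $5.00.
cottage cheese + quinoa with both tight: 5.399 servings and 1.085 servings → $4.54.
cottage cheese + kidney beans with both tight: 5.453 servings and 0.6838 servings → $3.68.
cottage cheese + spinach with both tight: 4.493 servings and 0.9441 servings → $3.92.
quinoa + kidney beans: the both-tight solution has a negative serving — not a feasible corner.
quinoa + spinach with both targets exact would need a negative amount; discard.
kidney beans + spinach: intersection lies outside the first quadrant.
The minimum over all feasible corners is $3.68.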